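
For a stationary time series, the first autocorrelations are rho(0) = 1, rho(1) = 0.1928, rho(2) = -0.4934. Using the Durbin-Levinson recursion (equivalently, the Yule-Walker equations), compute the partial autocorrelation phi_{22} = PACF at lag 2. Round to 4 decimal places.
\phi_{22} = -0.5511

The PACF at lag k is phi_{kk}, the last component of the solution
to the Yule-Walker system G_k phi = r_k where
  (G_k)_{ij} = rho(|i - j|), (r_k)_i = rho(i), i,j = 1..k.
Equivalently, Durbin-Levinson gives phi_{kk} iteratively:
  phi_{11} = rho(1)
  phi_{kk} = [rho(k) - sum_{j=1..k-1} phi_{k-1,j} rho(k-j)]
            / [1 - sum_{j=1..k-1} phi_{k-1,j} rho(j)],
  phi_{k,j} = phi_{k-1,j} - phi_{kk} phi_{k-1,k-j},  j = 1..k-1.
Step k = 1:
  phi_11 = rho(1) = 0.1928.
Step k = 2:
  phi_22 = [rho(2) - phi_11 rho(1)] / [1 - phi_11 rho(1)] = [-0.4934 - (0.1928)(0.1928)] / [1 - (0.1928)(0.1928)]
         = -0.53057184 / 0.96282816 = -0.5511.
Therefore phi_{22} = -0.5511.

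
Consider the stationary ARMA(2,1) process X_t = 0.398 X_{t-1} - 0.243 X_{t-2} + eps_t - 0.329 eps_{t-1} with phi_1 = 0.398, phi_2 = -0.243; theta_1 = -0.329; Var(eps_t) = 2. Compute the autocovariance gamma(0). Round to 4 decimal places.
\gamma(0) = 2.1257

Multiply the model equation by X_{t-k} and take expectations. With theta_0 = psi_0 = 1 and psi_j the MA(infinity) weights, this gives
  gamma(k) - sum_i phi_i gamma(k-i) = c_k,
  c_k = sigma^2 * sum_{j=k..q} theta_j psi_{j-k}   (c_k = 0 for k > q),
using gamma(-m) = gamma(m).
psi-weights needed (psi_j = theta_j + sum_i phi_i psi_{j-i}):
  psi_1 = theta_1 + phi_1 = -0.329 + (0.398) = 0.069
Right-hand sides:
  c_0 = sigma^2 (1 + theta_1 psi_1) = 2 * (1 + (-0.329)(0.069)) = 2 * 0.977299 = 1.954598
  c_1 = sigma^2 theta_1 = 2 * (-0.329) = -0.658
  c_2 = 0
Equations for k = 0, 1, 2 (AR order 2, c_2 = 0):
  (E0) gamma(0) = phi_1 gamma(1) + phi_2 gamma(2) + c_0
  (E1) gamma(1) = phi_1 gamma(0) + phi_2 gamma(1) + c_1
  (E2) gamma(2) = phi_1 gamma(1) + phi_2 gamma(0)
From (E1): gamma(1) = A gamma(0) + B with
  A = phi_1 / (1 - phi_2) = 0.398 / 1.243 = 0.320193,   B = c_1 / (1 - phi_2) = -0.658 / 1.243 = -0.529364.
Insert (E2) into (E0): gamma(0) (1 - phi_2^2) = phi_1 (1 + phi_2) gamma(1) + c_0.
  phi_1 (1 + phi_2) = (0.398)(0.757) = 0.301286,   1 - phi_2^2 = 0.940951.
Replace gamma(1) by A gamma(0) + B and collect gamma(0):
  gamma(0) [0.940951 - (0.301286)(0.320193)] = (0.301286)(-0.529364) + 1.954598
  gamma(0) * 0.844481 = 1.795108
  gamma(0) = 1.795108 / 0.844481 = 2.125693.
Therefore gamma(0) = 2.1257 (to 4 decimal places).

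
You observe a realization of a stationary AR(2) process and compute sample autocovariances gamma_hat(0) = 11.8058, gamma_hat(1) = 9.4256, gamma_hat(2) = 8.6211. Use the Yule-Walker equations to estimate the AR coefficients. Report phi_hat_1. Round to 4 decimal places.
\hat\phi_{1} = 0.5940

The Yule-Walker equations for an AR(p) process read, in matrix form,
  Gamma_p phi = r_p,   with   (Gamma_p)_{ij} = gamma(|i - j|),
                       (r_p)_i = gamma(i),   i,j = 1..p.
Substitute the sample gammas (Toeplitz matrix and right-hand side of size 2):
  Gamma_p = [[11.8058, 9.4256], [9.4256, 11.8058]]
  r_p     = [9.4256, 8.6211]
Written out:
  11.8058 phi_1 + 9.4256 phi_2 = 9.4256
  9.4256 phi_1 + 11.8058 phi_2 = 8.6211
Solve by Cramer's rule:
  det = gamma(0)^2 - gamma(1)^2 = (11.8058)^2 - (9.4256)^2 = 139.37691364 - 88.84193536 = 50.53497828
  phi_hat_1 = [gamma(1) gamma(0) - gamma(1) gamma(2)] / det = [(9.4256)(11.8058) - (9.4256)(8.6211)] / 50.53497828 = 30.01770832 / 50.53497828 = 0.594
  phi_hat_2 = [gamma(0) gamma(2) - gamma(1)^2] / det = [(11.8058)(8.6211) - (9.4256)^2] / 50.53497828 = 12.93704702 / 50.53497828 = 0.256
So phi_hat = [0.5940, 0.2560].
Therefore phi_hat_1 = 0.5940.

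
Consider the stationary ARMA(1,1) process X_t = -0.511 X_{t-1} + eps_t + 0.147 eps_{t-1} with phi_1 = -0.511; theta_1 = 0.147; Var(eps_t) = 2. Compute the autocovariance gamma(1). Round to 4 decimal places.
\gamma(1) = -0.9113

Multiply the model equation by X_{t-k} and take expectations. With theta_0 = psi_0 = 1 and psi_j the MA(infinity) weights, this gives
  gamma(k) - sum_i phi_i gamma(k-i) = c_k,
  c_k = sigma^2 * sum_{j=k..q} theta_j psi_{j-k}   (c_k = 0 for k > q),
using gamma(-m) = gamma(m).
psi-weights needed (psi_j = theta_j + sum_i phi_i psi_{j-i}):
  psi_1 = theta_1 + phi_1 = 0.147 + (-0.511) = -0.364
Right-hand sides:
  c_0 = sigma^2 (1 + theta_1 psi_1) = 2 * (1 + (0.147)(-0.364)) = 2 * 0.946492 = 1.892984
  c_1 = sigma^2 theta_1 = 2 * (0.147) = 0.294
  c_2 = 0
Equations for k = 0 and k = 1 (AR order 1):
  gamma(0) = phi_1 gamma(1) + c_0
  gamma(1) = phi_1 gamma(0) + c_1
Substituting the second into the first: gamma(0) (1 - phi_1^2) = c_0 + phi_1 c_1, so
  gamma(0) = (c_0 + phi_1 c_1) / (1 - phi_1^2) = (1.892984 + (-0.511)(0.294)) / (1 - (-0.511)^2) = 1.74275 / 0.738879 = 2.358641.
  gamma(1) = phi_1 gamma(0) + c_1 = (-0.511)(2.358641) + (0.294) = -0.911265.
Therefore gamma(1) = -0.9113 (to 4 decimal places).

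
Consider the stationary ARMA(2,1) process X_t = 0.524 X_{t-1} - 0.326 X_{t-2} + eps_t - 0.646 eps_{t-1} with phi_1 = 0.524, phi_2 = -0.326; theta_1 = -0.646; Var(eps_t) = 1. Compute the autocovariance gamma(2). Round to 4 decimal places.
\gamma(2) = -0.3983

Multiply the model equation by X_{t-k} and take expectations. With theta_0 = psi_0 = 1 and psi_j the MA(infinity) weights, this gives
  gamma(k) - sum_i phi_i gamma(k-i) = c_k,
  c_k = sigma^2 * sum_{j=k..q} theta_j psi_{j-k}   (c_k = 0 for k > q),
using gamma(-m) = gamma(m).
psi-weights needed (psi_j = theta_j + sum_i phi_i psi_{j-i}):
  psi_1 = theta_1 + phi_1 = -0.646 + (0.524) = -0.122
Right-hand sides:
  c_0 = sigma^2 (1 + theta_1 psi_1) = 1 * (1 + (-0.646)(-0.122)) = 1 * 1.078812 = 1.078812
  c_1 = sigma^2 theta_1 = 1 * (-0.646) = -0.646
  c_2 = 0
Equations for k = 0, 1, 2 (AR order 2, c_2 = 0):
  (E0) gamma(0) = phi_1 gamma(1) + phi_2 gamma(2) + c_0
  (E1) gamma(1) = phi_1 gamma(0) + phi_2 gamma(1) + c_1
  (E2) gamma(2) = phi_1 gamma(1) + phi_2 gamma(0)
From (E1): gamma(1) = A gamma(0) + B with
  A = phi_1 / (1 - phi_2) = 0.524 / 1.326 = 0.395173,   B = c_1 / (1 - phi_2) = -0.646 / 1.326 = -0.487179.
Insert (E2) into (E0): gamma(0) (1 - phi_2^2) = phi_1 (1 + phi_2) gamma(1) + c_0.
  phi_1 (1 + phi_2) = (0.524)(0.674) = 0.353176,   1 - phi_2^2 = 0.893724.
Replace gamma(1) by A gamma(0) + B and collect gamma(0):
  gamma(0) [0.893724 - (0.353176)(0.395173)] = (0.353176)(-0.487179) + 1.078812
  gamma(0) * 0.754158 = 0.906752
  gamma(0) = 0.906752 / 0.754158 = 1.202336.
  gamma(1) = A gamma(0) + B = (0.395173)(1.202336) + (-0.487179) = -0.012048.
  gamma(2) = phi_1 gamma(1) + phi_2 gamma(0) = (0.524)(-0.012048) + (-0.326)(1.202336) = -0.398275.
Therefore gamma(2) = -0.3983 (to 4 decimal places).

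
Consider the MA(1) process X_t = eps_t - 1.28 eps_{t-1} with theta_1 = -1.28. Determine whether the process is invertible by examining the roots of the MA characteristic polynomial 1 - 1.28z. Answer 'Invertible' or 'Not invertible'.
\text{Not invertible}

The MA(q) characteristic polynomial is P(z) = 1 - 1.28z.
Invertibility requires all roots to lie outside the unit circle, i.e. |z| > 1 for every root.
This is linear in z: 1 + (-1.28) z = 0  =>  z = -1/(-1.28) = 0.78125,  |z| = 0.78125.
Moduli of all roots: 0.7812.
All moduli strictly greater than 1? No.
Verdict: Not invertible.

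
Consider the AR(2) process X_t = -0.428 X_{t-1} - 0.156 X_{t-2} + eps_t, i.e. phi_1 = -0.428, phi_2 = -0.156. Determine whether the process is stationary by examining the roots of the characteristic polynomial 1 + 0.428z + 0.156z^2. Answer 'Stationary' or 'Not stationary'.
\text{Stationary}

The AR(p) characteristic polynomial is P(z) = 1 + 0.428z + 0.156z^2.
Stationarity requires all roots to lie outside the unit circle, i.e. |z| > 1 for every root.
Set 1 + (0.428) z + (0.156) z^2 = 0, i.e. a z^2 + b z + c = 0 with a = 0.156, b = 0.428, c = 1.
Discriminant D = b^2 - 4ac = (0.428)^2 - 4*(0.156)*1 = 0.183184 - (0.624) = -0.440816.
D < 0, so the roots are the complex-conjugate pair z = (-b +/- i sqrt(-D)) / (2a) = -1.3718 +/- 2.128i.
For a conjugate pair |z|^2 = z * conj(z) = (product of roots) = c/a = 1/(0.156) = 6.410256, so |z| = sqrt(6.410256) = 2.5318 for both roots.
Moduli of all roots: 2.5318, 2.5318.
All moduli strictly greater than 1? Yes.
Verdict: Stationary.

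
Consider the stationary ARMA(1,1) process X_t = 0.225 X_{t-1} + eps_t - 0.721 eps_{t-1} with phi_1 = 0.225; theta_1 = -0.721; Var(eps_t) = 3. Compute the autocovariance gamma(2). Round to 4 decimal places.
\gamma(2) = -0.2954

Multiply the model equation by X_{t-k} and take expectations. With theta_0 = psi_0 = 1 and psi_j the MA(infinity) weights, this gives
  gamma(k) - sum_i phi_i gamma(k-i) = c_k,
  c_k = sigma^2 * sum_{j=k..q} theta_j psi_{j-k}   (c_k = 0 for k > q),
using gamma(-m) = gamma(m).
psi-weights needed (psi_j = theta_j + sum_i phi_i psi_{j-i}):
  psi_1 = theta_1 + phi_1 = -0.721 + (0.225) = -0.496
Right-hand sides:
  c_0 = sigma^2 (1 + theta_1 psi_1) = 3 * (1 + (-0.721)(-0.496)) = 3 * 1.357616 = 4.072848
  c_1 = sigma^2 theta_1 = 3 * (-0.721) = -2.163
  c_2 = 0
Equations for k = 0 and k = 1 (AR order 1):
  gamma(0) = phi_1 gamma(1) + c_0
  gamma(1) = phi_1 gamma(0) + c_1
Substituting the second into the first: gamma(0) (1 - phi_1^2) = c_0 + phi_1 c_1, so
  gamma(0) = (c_0 + phi_1 c_1) / (1 - phi_1^2) = (4.072848 + (0.225)(-2.163)) / (1 - (0.225)^2) = 3.586173 / 0.949375 = 3.777404.
  gamma(1) = phi_1 gamma(0) + c_1 = (0.225)(3.777404) + (-2.163) = -1.313084.
For k = 2 (> q): gamma(2) = phi_1 gamma(1) = (0.225)(-1.313084) = -0.295444.
Therefore gamma(2) = -0.2954 (to 4 decimal places).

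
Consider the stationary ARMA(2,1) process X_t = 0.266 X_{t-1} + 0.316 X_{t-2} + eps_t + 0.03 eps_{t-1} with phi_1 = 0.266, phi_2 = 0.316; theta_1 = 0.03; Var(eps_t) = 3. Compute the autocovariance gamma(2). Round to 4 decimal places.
\gamma(2) = 1.7219

Multiply the model equation by X_{t-k} and take expectations. With theta_0 = psi_0 = 1 and psi_j the MA(infinity) weights, this gives
  gamma(k) - sum_i phi_i gamma(k-i) = c_k,
  c_k = sigma^2 * sum_{j=k..q} theta_j psi_{j-k}   (c_k = 0 for k > q),
using gamma(-m) = gamma(m).
psi-weights needed (psi_j = theta_j + sum_i phi_i psi_{j-i}):
  psi_1 = theta_1 + phi_1 = 0.03 + (0.266) = 0.296
Right-hand sides:
  c_0 = sigma^2 (1 + theta_1 psi_1) = 3 * (1 + (0.03)(0.296)) = 3 * 1.00888 = 3.02664
  c_1 = sigma^2 theta_1 = 3 * (0.03) = 0.09
  c_2 = 0
Equations for k = 0, 1, 2 (AR order 2, c_2 = 0):
  (E0) gamma(0) = phi_1 gamma(1) + phi_2 gamma(2) + c_0
  (E1) gamma(1) = phi_1 gamma(0) + phi_2 gamma(1) + c_1
  (E2) gamma(2) = phi_1 gamma(1) + phi_2 gamma(0)
From (E1): gamma(1) = A gamma(0) + B with
  A = phi_1 / (1 - phi_2) = 0.266 / 0.684 = 0.388889,   B = c_1 / (1 - phi_2) = 0.09 / 0.684 = 0.131579.
Insert (E2) into (E0): gamma(0) (1 - phi_2^2) = phi_1 (1 + phi_2) gamma(1) + c_0.
  phi_1 (1 + phi_2) = (0.266)(1.316) = 0.350056,   1 - phi_2^2 = 0.900144.
Replace gamma(1) by A gamma(0) + B and collect gamma(0):
  gamma(0) [0.900144 - (0.350056)(0.388889)] = (0.350056)(0.131579) + 3.02664
  gamma(0) * 0.764011 = 3.0727
  gamma(0) = 3.0727 / 0.764011 = 4.0218.
  gamma(1) = A gamma(0) + B = (0.388889)(4.0218) + (0.131579) = 1.695612.
  gamma(2) = phi_1 gamma(1) + phi_2 gamma(0) = (0.266)(1.695612) + (0.316)(4.0218) = 1.721922.
Therefore gamma(2) = 1.7219 (to 4 decimal places).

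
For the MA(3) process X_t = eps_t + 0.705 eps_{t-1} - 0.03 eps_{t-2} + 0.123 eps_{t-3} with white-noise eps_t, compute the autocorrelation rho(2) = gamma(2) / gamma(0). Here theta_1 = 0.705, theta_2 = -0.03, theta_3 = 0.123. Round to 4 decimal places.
\rho(2) = 0.0375

For an MA(q) process with theta_0 = 1, the autocovariance is
  gamma(k) = sigma^2 * sum_{i=0..q-k} theta_i * theta_{i+k},
and rho(k) = gamma(k) / gamma(0). Sigma^2 cancels.
  numerator   = (1)*(-0.03) + (0.705)*(0.123) = 0.056715.
  denominator = (1)^2 + (0.705)^2 + (-0.03)^2 + (0.123)^2 = 1.513054.
  rho(2) = 0.056715 / 1.513054 = 0.0375.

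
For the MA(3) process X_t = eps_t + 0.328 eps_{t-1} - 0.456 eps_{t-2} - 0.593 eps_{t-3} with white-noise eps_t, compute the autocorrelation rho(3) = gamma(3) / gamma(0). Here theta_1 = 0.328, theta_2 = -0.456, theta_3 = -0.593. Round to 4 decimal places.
\rho(3) = -0.3557

For an MA(q) process with theta_0 = 1, the autocovariance is
  gamma(k) = sigma^2 * sum_{i=0..q-k} theta_i * theta_{i+k},
and rho(k) = gamma(k) / gamma(0). Sigma^2 cancels.
  numerator   = (1)*(-0.593) = -0.593.
  denominator = (1)^2 + (0.328)^2 + (-0.456)^2 + (-0.593)^2 = 1.667169.
  rho(3) = -0.593 / 1.667169 = -0.3557.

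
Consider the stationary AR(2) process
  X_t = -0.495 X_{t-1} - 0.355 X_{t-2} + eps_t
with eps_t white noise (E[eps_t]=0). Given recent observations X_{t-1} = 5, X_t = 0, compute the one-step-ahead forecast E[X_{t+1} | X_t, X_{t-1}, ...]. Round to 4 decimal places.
E[X_{t+1} \mid \mathcal F_t] = -1.7750

For an AR(p) model X_t = c + sum_i phi_i X_{t-i} + eps_t, the
one-step-ahead conditional mean is
  E[X_{t+1} | X_t, ...] = c + sum_i phi_i X_{t+1-i}.
Substitute known values:
  E[X_{t+1} | ...] = (-0.495) * (0) + (-0.355) * (5)
                   = -1.7750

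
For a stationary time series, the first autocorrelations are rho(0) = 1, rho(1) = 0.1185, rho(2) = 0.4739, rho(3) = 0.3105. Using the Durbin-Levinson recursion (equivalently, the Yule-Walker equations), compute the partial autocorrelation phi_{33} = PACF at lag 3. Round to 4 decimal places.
\phi_{33} = 0.2920

The PACF at lag k is phi_{kk}, the last component of the solution
to the Yule-Walker system G_k phi = r_k where
  (G_k)_{ij} = rho(|i - j|), (r_k)_i = rho(i), i,j = 1..k.
Equivalently, Durbin-Levinson gives phi_{kk} iteratively:
  phi_{11} = rho(1)
  phi_{kk} = [rho(k) - sum_{j=1..k-1} phi_{k-1,j} rho(k-j)]
            / [1 - sum_{j=1..k-1} phi_{k-1,j} rho(j)],
  phi_{k,j} = phi_{k-1,j} - phi_{kk} phi_{k-1,k-j},  j = 1..k-1.
Step k = 1:
  phi_11 = rho(1) = 0.1185.
Step k = 2:
  phi_22 = [rho(2) - phi_11 rho(1)] / [1 - phi_11 rho(1)] = [0.4739 - (0.1185)(0.1185)] / [1 - (0.1185)(0.1185)]
         = 0.45985775 / 0.98595775 = 0.466407.
  Update: phi_21 = phi_11 - phi_22 phi_11 = 0.1185 - (0.466407)(0.1185) = 0.063231.
Step k = 3:
  phi_33 = [rho(3) - phi_21 rho(2) - phi_22 rho(1)] / [1 - phi_21 rho(1) - phi_22 rho(2)]
    numerator   = 0.3105 - (0.063231)(0.4739) - (0.466407)(0.1185) = 0.2252657
    denominator = 1 - (0.063231)(0.1185) - (0.466407)(0.4739) = 0.7714768
  phi_33 = 0.2252657 / 0.7714768 = 0.292.
Therefore phi_{33} = 0.2920.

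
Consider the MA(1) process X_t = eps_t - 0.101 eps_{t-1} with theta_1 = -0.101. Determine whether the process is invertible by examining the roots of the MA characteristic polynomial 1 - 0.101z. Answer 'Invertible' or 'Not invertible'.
\text{Invertible}

The MA(q) characteristic polynomial is P(z) = 1 - 0.101z.
Invertibility requires all roots to lie outside the unit circle, i.e. |z| > 1 for every root.
This is linear in z: 1 + (-0.101) z = 0  =>  z = -1/(-0.101) = 9.90099,  |z| = 9.90099.
Moduli of all roots: 9.9010.
All moduli strictly greater than 1? Yes.
Verdict: Invertible.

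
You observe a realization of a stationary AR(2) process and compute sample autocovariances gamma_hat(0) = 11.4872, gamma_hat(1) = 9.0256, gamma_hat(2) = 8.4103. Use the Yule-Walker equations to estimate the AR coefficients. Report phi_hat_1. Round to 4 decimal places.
\hat\phi_{1} = 0.5500

The Yule-Walker equations for an AR(p) process read, in matrix form,
  Gamma_p phi = r_p,   with   (Gamma_p)_{ij} = gamma(|i - j|),
                       (r_p)_i = gamma(i),   i,j = 1..p.
Substitute the sample gammas (Toeplitz matrix and right-hand side of size 2):
  Gamma_p = [[11.4872, 9.0256], [9.0256, 11.4872]]
  r_p     = [9.0256, 8.4103]
Written out:
  11.4872 phi_1 + 9.0256 phi_2 = 9.0256
  9.0256 phi_1 + 11.4872 phi_2 = 8.4103
Solve by Cramer's rule:
  det = gamma(0)^2 - gamma(1)^2 = (11.4872)^2 - (9.0256)^2 = 131.95576384 - 81.46145536 = 50.49430848
  phi_hat_1 = [gamma(1) gamma(0) - gamma(1) gamma(2)] / det = [(9.0256)(11.4872) - (9.0256)(8.4103)] / 50.49430848 = 27.77086864 / 50.49430848 = 0.55
  phi_hat_2 = [gamma(0) gamma(2) - gamma(1)^2] / det = [(11.4872)(8.4103) - (9.0256)^2] / 50.49430848 = 15.1493428 / 50.49430848 = 0.3
So phi_hat = [0.5500, 0.3000].
Therefore phi_hat_1 = 0.5500.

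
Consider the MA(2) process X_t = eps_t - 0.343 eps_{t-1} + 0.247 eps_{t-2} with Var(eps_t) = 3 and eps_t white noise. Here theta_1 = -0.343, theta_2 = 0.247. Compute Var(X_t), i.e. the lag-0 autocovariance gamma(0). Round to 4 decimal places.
\gamma(0) = 3.5360

For an MA(q) process X_t = eps_t + sum_i theta_i eps_{t-i} with
Var(eps_t) = sigma^2, the variance is
  gamma(0) = sigma^2 * (1 + sum_i theta_i^2).
  sum_i theta_i^2 = (-0.343)^2 + (0.247)^2 = 0.117649 + 0.061009 = 0.178658.
  gamma(0) = 3 * (1 + 0.178658) = 3 * 1.178658 = 3.535974, which rounds to 3.5360.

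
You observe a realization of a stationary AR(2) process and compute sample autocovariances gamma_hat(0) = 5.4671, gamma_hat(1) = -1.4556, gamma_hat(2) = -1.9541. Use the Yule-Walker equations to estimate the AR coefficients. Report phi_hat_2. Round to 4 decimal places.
\hat\phi_{2} = -0.4610

The Yule-Walker equations for an AR(p) process read, in matrix form,
  Gamma_p phi = r_p,   with   (Gamma_p)_{ij} = gamma(|i - j|),
                       (r_p)_i = gamma(i),   i,j = 1..p.
Substitute the sample gammas (Toeplitz matrix and right-hand side of size 2):
  Gamma_p = [[5.4671, -1.4556], [-1.4556, 5.4671]]
  r_p     = [-1.4556, -1.9541]
Written out:
  5.4671 phi_1 - 1.4556 phi_2 = -1.4556
  -1.4556 phi_1 + 5.4671 phi_2 = -1.9541
Solve by Cramer's rule:
  det = gamma(0)^2 - gamma(1)^2 = (5.4671)^2 - (-1.4556)^2 = 29.88918241 - 2.11877136 = 27.77041105
  phi_hat_1 = [gamma(1) gamma(0) - gamma(1) gamma(2)] / det = [(-1.4556)(5.4671) - (-1.4556)(-1.9541)] / 27.77041105 = -10.80229872 / 27.77041105 = -0.389
  phi_hat_2 = [gamma(0) gamma(2) - gamma(1)^2] / det = [(5.4671)(-1.9541) - (-1.4556)^2] / 27.77041105 = -12.80203147 / 27.77041105 = -0.461
So phi_hat = [-0.3890, -0.4610].
Therefore phi_hat_2 = -0.4610.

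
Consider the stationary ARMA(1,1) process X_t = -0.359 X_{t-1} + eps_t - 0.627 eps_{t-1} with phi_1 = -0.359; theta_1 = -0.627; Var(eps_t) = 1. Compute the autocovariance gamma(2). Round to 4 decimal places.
\gamma(2) = 0.4978

Multiply the model equation by X_{t-k} and take expectations. With theta_0 = psi_0 = 1 and psi_j the MA(infinity) weights, this gives
  gamma(k) - sum_i phi_i gamma(k-i) = c_k,
  c_k = sigma^2 * sum_{j=k..q} theta_j psi_{j-k}   (c_k = 0 for k > q),
using gamma(-m) = gamma(m).
psi-weights needed (psi_j = theta_j + sum_i phi_i psi_{j-i}):
  psi_1 = theta_1 + phi_1 = -0.627 + (-0.359) = -0.986
Right-hand sides:
  c_0 = sigma^2 (1 + theta_1 psi_1) = 1 * (1 + (-0.627)(-0.986)) = 1 * 1.618222 = 1.618222
  c_1 = sigma^2 theta_1 = 1 * (-0.627) = -0.627
  c_2 = 0
Equations for k = 0 and k = 1 (AR order 1):
  gamma(0) = phi_1 gamma(1) + c_0
  gamma(1) = phi_1 gamma(0) + c_1
Substituting the second into the first: gamma(0) (1 - phi_1^2) = c_0 + phi_1 c_1, so
  gamma(0) = (c_0 + phi_1 c_1) / (1 - phi_1^2) = (1.618222 + (-0.359)(-0.627)) / (1 - (-0.359)^2) = 1.843315 / 0.871119 = 2.116031.
  gamma(1) = phi_1 gamma(0) + c_1 = (-0.359)(2.116031) + (-0.627) = -1.386655.
For k = 2 (> q): gamma(2) = phi_1 gamma(1) = (-0.359)(-1.386655) = 0.497809.
Therefore gamma(2) = 0.4978 (to 4 decimal places).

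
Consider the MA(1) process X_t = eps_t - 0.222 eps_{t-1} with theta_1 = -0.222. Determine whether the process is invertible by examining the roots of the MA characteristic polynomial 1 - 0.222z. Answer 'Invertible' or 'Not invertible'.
\text{Invertible}

The MA(q) characteristic polynomial is P(z) = 1 - 0.222z.
Invertibility requires all roots to lie outside the unit circle, i.e. |z| > 1 for every root.
This is linear in z: 1 + (-0.222) z = 0  =>  z = -1/(-0.222) = 4.504505,  |z| = 4.504505.
Moduli of all roots: 4.5045.
All moduli strictly greater than 1? Yes.
Verdict: Invertible.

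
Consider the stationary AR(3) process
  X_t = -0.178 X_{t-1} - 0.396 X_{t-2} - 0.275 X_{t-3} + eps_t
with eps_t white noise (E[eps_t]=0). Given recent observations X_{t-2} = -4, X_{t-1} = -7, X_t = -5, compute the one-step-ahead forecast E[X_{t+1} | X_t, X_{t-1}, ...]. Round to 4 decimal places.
E[X_{t+1} \mid \mathcal F_t] = 4.7620

For an AR(p) model X_t = c + sum_i phi_i X_{t-i} + eps_t, the
one-step-ahead conditional mean is
  E[X_{t+1} | X_t, ...] = c + sum_i phi_i X_{t+1-i}.
Substitute known values:
  E[X_{t+1} | ...] = (-0.178) * (-5) + (-0.396) * (-7) + (-0.275) * (-4)
                   = 4.7620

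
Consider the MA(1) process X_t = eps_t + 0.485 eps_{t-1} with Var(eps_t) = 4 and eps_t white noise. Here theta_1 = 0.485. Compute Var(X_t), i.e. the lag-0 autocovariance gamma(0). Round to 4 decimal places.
\gamma(0) = 4.9409

For an MA(q) process X_t = eps_t + sum_i theta_i eps_{t-i} with
Var(eps_t) = sigma^2, the variance is
  gamma(0) = sigma^2 * (1 + sum_i theta_i^2).
  sum_i theta_i^2 = (0.485)^2 = 0.235225.
  gamma(0) = 4 * (1 + 0.235225) = 4 * 1.235225 = 4.9409.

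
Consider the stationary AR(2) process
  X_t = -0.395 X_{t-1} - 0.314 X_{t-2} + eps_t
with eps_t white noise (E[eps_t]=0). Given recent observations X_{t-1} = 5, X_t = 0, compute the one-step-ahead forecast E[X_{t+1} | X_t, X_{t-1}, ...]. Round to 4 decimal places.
E[X_{t+1} \mid \mathcal F_t] = -1.5700

For an AR(p) model X_t = c + sum_i phi_i X_{t-i} + eps_t, the
one-step-ahead conditional mean is
  E[X_{t+1} | X_t, ...] = c + sum_i phi_i X_{t+1-i}.
Substitute known values:
  E[X_{t+1} | ...] = (-0.395) * (0) + (-0.314) * (5)
                   = -1.5700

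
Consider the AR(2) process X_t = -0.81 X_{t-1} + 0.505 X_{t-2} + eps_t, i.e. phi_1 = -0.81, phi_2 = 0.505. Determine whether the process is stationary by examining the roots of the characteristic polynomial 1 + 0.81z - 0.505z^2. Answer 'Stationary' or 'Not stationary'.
\text{Not stationary}

The AR(p) characteristic polynomial is P(z) = 1 + 0.81z - 0.505z^2.
Stationarity requires all roots to lie outside the unit circle, i.e. |z| > 1 for every root.
Set 1 + (0.81) z + (-0.505) z^2 = 0, i.e. a z^2 + b z + c = 0 with a = -0.505, b = 0.81, c = 1.
Discriminant D = b^2 - 4ac = (0.81)^2 - 4*(-0.505)*1 = 0.6561 - (-2.02) = 2.6761.
D >= 0, so the roots are real: z = (-b +/- sqrt(D)) / (2a) = (-0.81 +/- 1.635879) / (-1.01).
  z_1 = (-0.81 + 1.635879) / (-1.01) = -0.8177,   |z_1| = 0.8177.
  z_2 = (-0.81 - 1.635879) / (-1.01) = 2.4217,   |z_2| = 2.4217.
Moduli of all roots: 0.8177, 2.4217.
All moduli strictly greater than 1? No.
Verdict: Not stationary.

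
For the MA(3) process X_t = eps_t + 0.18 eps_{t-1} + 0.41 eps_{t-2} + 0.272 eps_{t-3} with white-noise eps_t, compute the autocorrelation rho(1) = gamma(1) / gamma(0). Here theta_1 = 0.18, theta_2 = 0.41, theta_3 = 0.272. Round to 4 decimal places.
\rho(1) = 0.2866

For an MA(q) process with theta_0 = 1, the autocovariance is
  gamma(k) = sigma^2 * sum_{i=0..q-k} theta_i * theta_{i+k},
and rho(k) = gamma(k) / gamma(0). Sigma^2 cancels.
  numerator   = (1)*(0.18) + (0.18)*(0.41) + (0.41)*(0.272) = 0.36532.
  denominator = (1)^2 + (0.18)^2 + (0.41)^2 + (0.272)^2 = 1.274484.
  rho(1) = 0.36532 / 1.274484 = 0.2866.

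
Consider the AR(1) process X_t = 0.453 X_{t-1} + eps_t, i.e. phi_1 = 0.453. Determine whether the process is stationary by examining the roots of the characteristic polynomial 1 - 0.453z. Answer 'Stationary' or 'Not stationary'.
\text{Stationary}

The AR(p) characteristic polynomial is P(z) = 1 - 0.453z.
Stationarity requires all roots to lie outside the unit circle, i.e. |z| > 1 for every root.
This is linear in z: 1 + (-0.453) z = 0  =>  z = -1/(-0.453) = 2.207506,  |z| = 2.207506.
Moduli of all roots: 2.2075.
All moduli strictly greater than 1? Yes.
Verdict: Stationary.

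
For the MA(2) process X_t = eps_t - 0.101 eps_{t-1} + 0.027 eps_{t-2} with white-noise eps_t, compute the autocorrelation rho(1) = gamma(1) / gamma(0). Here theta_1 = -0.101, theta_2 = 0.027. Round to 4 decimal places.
\rho(1) = -0.1026

For an MA(q) process with theta_0 = 1, the autocovariance is
  gamma(k) = sigma^2 * sum_{i=0..q-k} theta_i * theta_{i+k},
and rho(k) = gamma(k) / gamma(0). Sigma^2 cancels.
  numerator   = (1)*(-0.101) + (-0.101)*(0.027) = -0.103727.
  denominator = (1)^2 + (-0.101)^2 + (0.027)^2 = 1.01093.
  rho(1) = -0.103727 / 1.01093 = -0.1026.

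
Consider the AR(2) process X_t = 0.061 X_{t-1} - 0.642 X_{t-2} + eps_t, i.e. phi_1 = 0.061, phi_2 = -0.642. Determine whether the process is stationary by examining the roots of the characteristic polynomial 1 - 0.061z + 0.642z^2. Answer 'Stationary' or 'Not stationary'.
\text{Stationary}

The AR(p) characteristic polynomial is P(z) = 1 - 0.061z + 0.642z^2.
Stationarity requires all roots to lie outside the unit circle, i.e. |z| > 1 for every root.
Set 1 + (-0.061) z + (0.642) z^2 = 0, i.e. a z^2 + b z + c = 0 with a = 0.642, b = -0.061, c = 1.
Discriminant D = b^2 - 4ac = (-0.061)^2 - 4*(0.642)*1 = 0.003721 - (2.568) = -2.564279.
D < 0, so the roots are the complex-conjugate pair z = (-b +/- i sqrt(-D)) / (2a) = 0.0475 +/- 1.2471i.
For a conjugate pair |z|^2 = z * conj(z) = (product of roots) = c/a = 1/(0.642) = 1.557632, so |z| = sqrt(1.557632) = 1.2481 for both roots.
Moduli of all roots: 1.2481, 1.2481.
All moduli strictly greater than 1? Yes.
Verdict: Stationary.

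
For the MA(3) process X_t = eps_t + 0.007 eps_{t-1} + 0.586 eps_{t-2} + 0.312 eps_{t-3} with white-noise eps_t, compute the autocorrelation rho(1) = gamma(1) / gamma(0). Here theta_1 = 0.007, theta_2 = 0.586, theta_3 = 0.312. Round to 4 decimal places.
\rho(1) = 0.1346

For an MA(q) process with theta_0 = 1, the autocovariance is
  gamma(k) = sigma^2 * sum_{i=0..q-k} theta_i * theta_{i+k},
and rho(k) = gamma(k) / gamma(0). Sigma^2 cancels.
  numerator   = (1)*(0.007) + (0.007)*(0.586) + (0.586)*(0.312) = 0.193934.
  denominator = (1)^2 + (0.007)^2 + (0.586)^2 + (0.312)^2 = 1.440789.
  rho(1) = 0.193934 / 1.440789 = 0.1346.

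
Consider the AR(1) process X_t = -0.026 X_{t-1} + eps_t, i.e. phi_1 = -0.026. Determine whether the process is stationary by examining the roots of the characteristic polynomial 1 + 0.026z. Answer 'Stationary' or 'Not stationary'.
\text{Stationary}

The AR(p) characteristic polynomial is P(z) = 1 + 0.026z.
Stationarity requires all roots to lie outside the unit circle, i.e. |z| > 1 for every root.
This is linear in z: 1 + (0.026) z = 0  =>  z = -1/(0.026) = -38.461538,  |z| = 38.461538.
Moduli of all roots: 38.4615.
All moduli strictly greater than 1? Yes.
Verdict: Stationary.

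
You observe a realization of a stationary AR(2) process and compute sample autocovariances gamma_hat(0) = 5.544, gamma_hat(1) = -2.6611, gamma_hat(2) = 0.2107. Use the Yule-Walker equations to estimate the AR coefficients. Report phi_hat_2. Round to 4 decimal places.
\hat\phi_{2} = -0.2500

The Yule-Walker equations for an AR(p) process read, in matrix form,
  Gamma_p phi = r_p,   with   (Gamma_p)_{ij} = gamma(|i - j|),
                       (r_p)_i = gamma(i),   i,j = 1..p.
Substitute the sample gammas (Toeplitz matrix and right-hand side of size 2):
  Gamma_p = [[5.544, -2.6611], [-2.6611, 5.544]]
  r_p     = [-2.6611, 0.2107]
Written out:
  5.544 phi_1 - 2.6611 phi_2 = -2.6611
  -2.6611 phi_1 + 5.544 phi_2 = 0.2107
Solve by Cramer's rule:
  det = gamma(0)^2 - gamma(1)^2 = (5.544)^2 - (-2.6611)^2 = 30.735936 - 7.08145321 = 23.65448279
  phi_hat_1 = [gamma(1) gamma(0) - gamma(1) gamma(2)] / det = [(-2.6611)(5.544) - (-2.6611)(0.2107)] / 23.65448279 = -14.19244463 / 23.65448279 = -0.6
  phi_hat_2 = [gamma(0) gamma(2) - gamma(1)^2] / det = [(5.544)(0.2107) - (-2.6611)^2] / 23.65448279 = -5.91333241 / 23.65448279 = -0.25
So phi_hat = [-0.6000, -0.2500].
Therefore phi_hat_2 = -0.2500.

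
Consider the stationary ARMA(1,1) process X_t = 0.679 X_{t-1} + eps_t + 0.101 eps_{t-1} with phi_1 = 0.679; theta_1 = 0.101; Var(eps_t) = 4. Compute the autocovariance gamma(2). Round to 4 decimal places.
\gamma(2) = 4.2003

Multiply the model equation by X_{t-k} and take expectations. With theta_0 = psi_0 = 1 and psi_j the MA(infinity) weights, this gives
  gamma(k) - sum_i phi_i gamma(k-i) = c_k,
  c_k = sigma^2 * sum_{j=k..q} theta_j psi_{j-k}   (c_k = 0 for k > q),
using gamma(-m) = gamma(m).
psi-weights needed (psi_j = theta_j + sum_i phi_i psi_{j-i}):
  psi_1 = theta_1 + phi_1 = 0.101 + (0.679) = 0.78
Right-hand sides:
  c_0 = sigma^2 (1 + theta_1 psi_1) = 4 * (1 + (0.101)(0.78)) = 4 * 1.07878 = 4.31512
  c_1 = sigma^2 theta_1 = 4 * (0.101) = 0.404
  c_2 = 0
Equations for k = 0 and k = 1 (AR order 1):
  gamma(0) = phi_1 gamma(1) + c_0
  gamma(1) = phi_1 gamma(0) + c_1
Substituting the second into the first: gamma(0) (1 - phi_1^2) = c_0 + phi_1 c_1, so
  gamma(0) = (c_0 + phi_1 c_1) / (1 - phi_1^2) = (4.31512 + (0.679)(0.404)) / (1 - (0.679)^2) = 4.589436 / 0.538959 = 8.515371.
  gamma(1) = phi_1 gamma(0) + c_1 = (0.679)(8.515371) + (0.404) = 6.185937.
For k = 2 (> q): gamma(2) = phi_1 gamma(1) = (0.679)(6.185937) = 4.200251.
Therefore gamma(2) = 4.2003 (to 4 decimal places).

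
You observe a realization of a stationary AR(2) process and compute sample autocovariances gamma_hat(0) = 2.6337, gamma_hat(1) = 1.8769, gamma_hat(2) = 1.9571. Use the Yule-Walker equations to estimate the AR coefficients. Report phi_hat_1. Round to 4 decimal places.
\hat\phi_{1} = 0.3720

The Yule-Walker equations for an AR(p) process read, in matrix form,
  Gamma_p phi = r_p,   with   (Gamma_p)_{ij} = gamma(|i - j|),
                       (r_p)_i = gamma(i),   i,j = 1..p.
Substitute the sample gammas (Toeplitz matrix and right-hand side of size 2):
  Gamma_p = [[2.6337, 1.8769], [1.8769, 2.6337]]
  r_p     = [1.8769, 1.9571]
Written out:
  2.6337 phi_1 + 1.8769 phi_2 = 1.8769
  1.8769 phi_1 + 2.6337 phi_2 = 1.9571
Solve by Cramer's rule:
  det = gamma(0)^2 - gamma(1)^2 = (2.6337)^2 - (1.8769)^2 = 6.93637569 - 3.52275361 = 3.41362208
  phi_hat_1 = [gamma(1) gamma(0) - gamma(1) gamma(2)] / det = [(1.8769)(2.6337) - (1.8769)(1.9571)] / 3.41362208 = 1.26991054 / 3.41362208 = 0.372
  phi_hat_2 = [gamma(0) gamma(2) - gamma(1)^2] / det = [(2.6337)(1.9571) - (1.8769)^2] / 3.41362208 = 1.63166066 / 3.41362208 = 0.478
So phi_hat = [0.3720, 0.4780].
Therefore phi_hat_1 = 0.3720.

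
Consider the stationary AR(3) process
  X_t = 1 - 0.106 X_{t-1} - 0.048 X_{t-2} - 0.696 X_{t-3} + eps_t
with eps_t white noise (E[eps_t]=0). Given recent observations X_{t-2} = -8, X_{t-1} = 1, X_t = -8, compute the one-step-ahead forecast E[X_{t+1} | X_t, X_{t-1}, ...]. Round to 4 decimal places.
E[X_{t+1} \mid \mathcal F_t] = 7.3680

For an AR(p) model X_t = c + sum_i phi_i X_{t-i} + eps_t, the
one-step-ahead conditional mean is
  E[X_{t+1} | X_t, ...] = c + sum_i phi_i X_{t+1-i}.
Substitute known values:
  E[X_{t+1} | ...] = 1 + (-0.106) * (-8) + (-0.048) * (1) + (-0.696) * (-8)
                   = 7.3680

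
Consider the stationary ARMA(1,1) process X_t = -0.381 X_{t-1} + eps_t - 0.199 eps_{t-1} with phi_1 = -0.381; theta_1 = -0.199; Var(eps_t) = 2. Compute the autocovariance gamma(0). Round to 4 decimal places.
\gamma(0) = 2.7870

Multiply the model equation by X_{t-k} and take expectations. With theta_0 = psi_0 = 1 and psi_j the MA(infinity) weights, this gives
  gamma(k) - sum_i phi_i gamma(k-i) = c_k,
  c_k = sigma^2 * sum_{j=k..q} theta_j psi_{j-k}   (c_k = 0 for k > q),
using gamma(-m) = gamma(m).
psi-weights needed (psi_j = theta_j + sum_i phi_i psi_{j-i}):
  psi_1 = theta_1 + phi_1 = -0.199 + (-0.381) = -0.58
Right-hand sides:
  c_0 = sigma^2 (1 + theta_1 psi_1) = 2 * (1 + (-0.199)(-0.58)) = 2 * 1.11542 = 2.23084
  c_1 = sigma^2 theta_1 = 2 * (-0.199) = -0.398
  c_2 = 0
Equations for k = 0 and k = 1 (AR order 1):
  gamma(0) = phi_1 gamma(1) + c_0
  gamma(1) = phi_1 gamma(0) + c_1
Substituting the second into the first: gamma(0) (1 - phi_1^2) = c_0 + phi_1 c_1, so
  gamma(0) = (c_0 + phi_1 c_1) / (1 - phi_1^2) = (2.23084 + (-0.381)(-0.398)) / (1 - (-0.381)^2) = 2.382478 / 0.854839 = 2.787049.
Therefore gamma(0) = 2.7870 (to 4 decimal places).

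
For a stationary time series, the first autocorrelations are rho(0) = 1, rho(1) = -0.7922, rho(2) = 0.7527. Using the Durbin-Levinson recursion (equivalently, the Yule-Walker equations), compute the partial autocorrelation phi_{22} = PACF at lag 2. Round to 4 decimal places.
\phi_{22} = 0.3360

The PACF at lag k is phi_{kk}, the last component of the solution
to the Yule-Walker system G_k phi = r_k where
  (G_k)_{ij} = rho(|i - j|), (r_k)_i = rho(i), i,j = 1..k.
Equivalently, Durbin-Levinson gives phi_{kk} iteratively:
  phi_{11} = rho(1)
  phi_{kk} = [rho(k) - sum_{j=1..k-1} phi_{k-1,j} rho(k-j)]
            / [1 - sum_{j=1..k-1} phi_{k-1,j} rho(j)],
  phi_{k,j} = phi_{k-1,j} - phi_{kk} phi_{k-1,k-j},  j = 1..k-1.
Step k = 1:
  phi_11 = rho(1) = -0.7922.
Step k = 2:
  phi_22 = [rho(2) - phi_11 rho(1)] / [1 - phi_11 rho(1)] = [0.7527 - (-0.7922)(-0.7922)] / [1 - (-0.7922)(-0.7922)]
         = 0.12511916 / 0.37241916 = 0.336.
Therefore phi_{22} = 0.3360.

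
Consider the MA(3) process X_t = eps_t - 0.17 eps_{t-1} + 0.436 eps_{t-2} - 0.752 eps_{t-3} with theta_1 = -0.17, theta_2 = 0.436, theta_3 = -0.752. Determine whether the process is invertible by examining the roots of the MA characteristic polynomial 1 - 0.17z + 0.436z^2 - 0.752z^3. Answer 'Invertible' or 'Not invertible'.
\text{Invertible}

The MA(q) characteristic polynomial is P(z) = 1 - 0.17z + 0.436z^2 - 0.752z^3.
Invertibility requires all roots to lie outside the unit circle, i.e. |z| > 1 for every root.
Degree 3: look for a simple real root z0 first, then factor out (1 - z/z0) and solve the remaining quadratic.
Testing z0 = 1.25: P(1.25) = 1 + (-0.17)(1.25) + (0.436)(1.25)^2 + (-0.752)(1.25)^3
  = 1 + (-0.2125) + (0.68125) + (-1.46875) = 0.  So z_0 = 1.25 is a root, |z_0| = 1.25.
Divide out the factor (1 - 0.8 z) = (1 - z/z0) (since 1/z0 = 0.8):
  P(z) = (1 - 0.8 z)(1 + (0.63) z + (0.94) z^2)
  [check: z-coef 0.63 - (0.8) = -0.17; z^2-coef 0.94 - (0.8)(0.63) = 0.436; z^3-coef -(0.8)(0.94) = -0.752.]
Remaining roots from the quadratic factor 1 + (0.63) z + (0.94) z^2:
  Set 1 + (0.63) z + (0.94) z^2 = 0, i.e. a z^2 + b z + c = 0 with a = 0.94, b = 0.63, c = 1.
  Discriminant D = b^2 - 4ac = (0.63)^2 - 4*(0.94)*1 = 0.3969 - (3.76) = -3.3631.
  D < 0, so the roots are the complex-conjugate pair z = (-b +/- i sqrt(-D)) / (2a) = -0.3351 +/- 0.9755i.
  For a conjugate pair |z|^2 = z * conj(z) = (product of roots) = c/a = 1/(0.94) = 1.06383, so |z| = sqrt(1.06383) = 1.0314 for both roots.
Moduli of all roots: 1.2500, 1.0314, 1.0314.
All moduli strictly greater than 1? Yes.
Verdict: Invertible.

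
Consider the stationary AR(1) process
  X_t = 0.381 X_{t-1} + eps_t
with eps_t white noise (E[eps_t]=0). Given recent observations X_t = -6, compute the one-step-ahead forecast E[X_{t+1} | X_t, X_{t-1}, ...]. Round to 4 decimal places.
E[X_{t+1} \mid \mathcal F_t] = -2.2860

For an AR(p) model X_t = c + sum_i phi_i X_{t-i} + eps_t, the
one-step-ahead conditional mean is
  E[X_{t+1} | X_t, ...] = c + sum_i phi_i X_{t+1-i}.
Substitute known values:
  E[X_{t+1} | ...] = (0.381) * (-6)
                   = -2.2860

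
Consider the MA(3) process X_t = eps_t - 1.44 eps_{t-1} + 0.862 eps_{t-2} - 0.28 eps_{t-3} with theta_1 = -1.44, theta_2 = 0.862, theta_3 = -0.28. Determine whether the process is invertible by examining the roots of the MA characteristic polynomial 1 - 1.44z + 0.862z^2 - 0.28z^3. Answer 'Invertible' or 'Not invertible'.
\text{Invertible}

The MA(q) characteristic polynomial is P(z) = 1 - 1.44z + 0.862z^2 - 0.28z^3.
Invertibility requires all roots to lie outside the unit circle, i.e. |z| > 1 for every root.
Degree 3: look for a simple real root z0 first, then factor out (1 - z/z0) and solve the remaining quadratic.
Testing z0 = 1.25: P(1.25) = 1 + (-1.44)(1.25) + (0.862)(1.25)^2 + (-0.28)(1.25)^3
  = 1 + (-1.8) + (1.346875) + (-0.546875) = 0.  So z_0 = 1.25 is a root, |z_0| = 1.25.
Divide out the factor (1 - 0.8 z) = (1 - z/z0) (since 1/z0 = 0.8):
  P(z) = (1 - 0.8 z)(1 + (-0.64) z + (0.35) z^2)
  [check: z-coef -0.64 - (0.8) = -1.44; z^2-coef 0.35 - (0.8)(-0.64) = 0.862; z^3-coef -(0.8)(0.35) = -0.28.]
Remaining roots from the quadratic factor 1 + (-0.64) z + (0.35) z^2:
  Set 1 + (-0.64) z + (0.35) z^2 = 0, i.e. a z^2 + b z + c = 0 with a = 0.35, b = -0.64, c = 1.
  Discriminant D = b^2 - 4ac = (-0.64)^2 - 4*(0.35)*1 = 0.4096 - (1.4) = -0.9904.
  D < 0, so the roots are the complex-conjugate pair z = (-b +/- i sqrt(-D)) / (2a) = 0.9143 +/- 1.4217i.
  For a conjugate pair |z|^2 = z * conj(z) = (product of roots) = c/a = 1/(0.35) = 2.857143, so |z| = sqrt(2.857143) = 1.6903 for both roots.
Moduli of all roots: 1.2500, 1.6903, 1.6903.
All moduli strictly greater than 1? Yes.
Verdict: Invertible.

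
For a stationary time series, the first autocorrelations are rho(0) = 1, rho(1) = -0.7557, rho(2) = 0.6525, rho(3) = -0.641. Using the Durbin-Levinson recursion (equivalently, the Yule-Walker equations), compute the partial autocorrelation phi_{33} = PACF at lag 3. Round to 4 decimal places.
\phi_{33} = -0.2372

The PACF at lag k is phi_{kk}, the last component of the solution
to the Yule-Walker system G_k phi = r_k where
  (G_k)_{ij} = rho(|i - j|), (r_k)_i = rho(i), i,j = 1..k.
Equivalently, Durbin-Levinson gives phi_{kk} iteratively:
  phi_{11} = rho(1)
  phi_{kk} = [rho(k) - sum_{j=1..k-1} phi_{k-1,j} rho(k-j)]
            / [1 - sum_{j=1..k-1} phi_{k-1,j} rho(j)],
  phi_{k,j} = phi_{k-1,j} - phi_{kk} phi_{k-1,k-j},  j = 1..k-1.
Step k = 1:
  phi_11 = rho(1) = -0.7557.
Step k = 2:
  phi_22 = [rho(2) - phi_11 rho(1)] / [1 - phi_11 rho(1)] = [0.6525 - (-0.7557)(-0.7557)] / [1 - (-0.7557)(-0.7557)]
         = 0.08141751 / 0.42891751 = 0.189821.
  Update: phi_21 = phi_11 - phi_22 phi_11 = -0.7557 - (0.189821)(-0.7557) = -0.612252.
Step k = 3:
  phi_33 = [rho(3) - phi_21 rho(2) - phi_22 rho(1)] / [1 - phi_21 rho(1) - phi_22 rho(2)]
    numerator   = -0.641 - (-0.612252)(0.6525) - (0.189821)(-0.7557) = -0.09805769
    denominator = 1 - (-0.612252)(-0.7557) - (0.189821)(0.6525) = 0.41346276
  phi_33 = -0.09805769 / 0.41346276 = -0.2372.
Therefore phi_{33} = -0.2372.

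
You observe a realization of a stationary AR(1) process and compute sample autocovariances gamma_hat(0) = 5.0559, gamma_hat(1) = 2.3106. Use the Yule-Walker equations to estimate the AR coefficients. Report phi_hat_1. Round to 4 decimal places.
\hat\phi_{1} = 0.4570

The Yule-Walker equations for an AR(p) process read, in matrix form,
  Gamma_p phi = r_p,   with   (Gamma_p)_{ij} = gamma(|i - j|),
                       (r_p)_i = gamma(i),   i,j = 1..p.
Substitute the sample gammas (Toeplitz matrix and right-hand side of size 1):
  Gamma_p = [[5.0559]]
  r_p     = [2.3106]
With p = 1 this is the single equation gamma(0) phi_1 = gamma(1):
  phi_hat_1 = gamma(1) / gamma(0) = 2.3106 / 5.0559 = 0.4570.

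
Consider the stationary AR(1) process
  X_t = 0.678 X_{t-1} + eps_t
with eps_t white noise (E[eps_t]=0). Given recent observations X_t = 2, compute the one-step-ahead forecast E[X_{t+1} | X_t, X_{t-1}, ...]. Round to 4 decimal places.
E[X_{t+1} \mid \mathcal F_t] = 1.3560

For an AR(p) model X_t = c + sum_i phi_i X_{t-i} + eps_t, the
one-step-ahead conditional mean is
  E[X_{t+1} | X_t, ...] = c + sum_i phi_i X_{t+1-i}.
Substitute known values:
  E[X_{t+1} | ...] = (0.678) * (2)
                   = 1.3560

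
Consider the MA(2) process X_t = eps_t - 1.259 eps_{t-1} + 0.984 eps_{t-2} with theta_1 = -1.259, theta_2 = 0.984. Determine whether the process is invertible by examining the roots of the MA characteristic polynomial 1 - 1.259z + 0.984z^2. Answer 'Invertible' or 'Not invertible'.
\text{Invertible}

The MA(q) characteristic polynomial is P(z) = 1 - 1.259z + 0.984z^2.
Invertibility requires all roots to lie outside the unit circle, i.e. |z| > 1 for every root.
Set 1 + (-1.259) z + (0.984) z^2 = 0, i.e. a z^2 + b z + c = 0 with a = 0.984, b = -1.259, c = 1.
Discriminant D = b^2 - 4ac = (-1.259)^2 - 4*(0.984)*1 = 1.585081 - (3.936) = -2.350919.
D < 0, so the roots are the complex-conjugate pair z = (-b +/- i sqrt(-D)) / (2a) = 0.6397 +/- 0.7791i.
For a conjugate pair |z|^2 = z * conj(z) = (product of roots) = c/a = 1/(0.984) = 1.01626, so |z| = sqrt(1.01626) = 1.0081 for both roots.
Moduli of all roots: 1.0081, 1.0081.
All moduli strictly greater than 1? Yes.
Verdict: Invertible.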